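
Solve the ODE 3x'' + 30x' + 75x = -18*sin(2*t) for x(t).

x = -126*sin(2*t)/841 + 120*cos(2*t)/841 + C1*exp(-5*t) + C2*t*exp(-5*t)

Divide through by 3: x'' + 10x' + 25x = -6*sin(2*t).
Characteristic equation r² + 10r + 25 = 0 has discriminant (10)² - 4·(25) = 0, so r = -5 is a repeated root.
Hence x_h = (C1 + C2*t)*exp(-5*t).
Try x_p = A*cos(2*t) + B*sin(2*t). Substituting and equating the coefficients of cos(2t) and sin(2t) gives A = 120/841, B = -126/841, so x_p = -126*sin(2*t)/841 + 120*cos(2*t)/841.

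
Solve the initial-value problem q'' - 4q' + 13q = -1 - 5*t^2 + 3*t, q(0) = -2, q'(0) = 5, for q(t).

q = -43/2197 - 5*t**2/13 - t/169 - 4351*cos(3*t)*exp(2*t)/2197 + 19700*exp(2*t)*sin(3*t)/6591

Characteristic equation r² - 4r + 13 = 0 has discriminant (-4)² - 4·(13) = -36 < 0, so r = 2 ± 3i.
Hence q_h = C1*cos(3*t)*exp(2*t) + C2*exp(2*t)*sin(3*t).
For the particular solution try q_p = A0 + A1*t + A2*t^2. Substituting and matching coefficients of each power of t gives A0 = -43/2197, A1 = -1/169, A2 = -5/13, so q_p = -43/2197 - 5*t^2/13 - t/169.
General solution: q = -43/2197 - 5*t^2/13 - t/169 + C1*cos(3*t)*exp(2*t) + C2*exp(2*t)*sin(3*t).
Apply the initial conditions: q(0) = -43/2197 + C1 = -2 and q'(0) = -1/169 + 2*C1 + 3*C2 = 5. Solving gives C1 = -4351/2197, C2 = 19700/6591.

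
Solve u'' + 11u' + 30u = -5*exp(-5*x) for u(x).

u = C1*exp(-6*x) + C2*exp(-5*x) - 5*x*exp(-5*x)

Characteristic equation r² + 11r + 30 = 0 factors as (r + 6)(r + 5) = 0, so r = -6, -5.
Hence u_h = C1*exp(-6*x) + C2*exp(-5*x).
Since exp(-5*x) solves the homogeneous equation (r = -5 is a root of multiplicity 1), multiply the trial by x. Try u_p = A*x*exp(-5*x). Substituting into the equation and dividing by exp(-5*x) gives A = -5, so u_p = -5*x*exp(-5*x).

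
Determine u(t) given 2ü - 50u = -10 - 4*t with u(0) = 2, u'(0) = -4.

Divide through by 2: u'' - 25u = -5 - 2*t.
Characteristic equation r² - 25 = 0 factors as (r - 5)(r + 5) = 0, so r = 5, -5.
Hence u_h = C1*exp(5*t) + C2*exp(-5*t).
For the particular solution try u_p = A0 + A1*t. Substituting and matching coefficients of each power of t gives A0 = 1/5, A1 = 2/25, so u_p = 1/5 + 2*t/25.
General solution: u = 1/5 + 2*t/25 + C1*exp(5*t) + C2*exp(-5*t).
Apply the initial conditions: u(0) = 1/5 + C1 + C2 = 2 and u'(0) = 2/25 - 5*C2 + 5*C1 = -4. Solving gives C1 = 123/250, C2 = 327/250.

u = 1/5 + 2*t/25 + 123*exp(5*t)/250 + 327*exp(-5*t)/250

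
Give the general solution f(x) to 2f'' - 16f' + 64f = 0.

f = C1*cos(4*x)*exp(4*x) + C2*exp(4*x)*sin(4*x)

Divide through by 2: f'' - 8f' + 32f = 0.
Characteristic equation r² - 8r + 32 = 0 has discriminant (-8)² - 4·(32) = -64 < 0, so r = 4 ± 4i.
Hence f_h = C1*cos(4*x)*exp(4*x) + C2*exp(4*x)*sin(4*x).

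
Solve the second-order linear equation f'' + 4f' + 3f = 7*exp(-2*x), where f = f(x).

Characteristic equation r² + 4r + 3 = 0 factors as (r + 3)(r + 1) = 0, so r = -3, -1.
Hence f_h = C1*exp(-3*x) + C2*exp(-x).
Try f_p = A*exp(-2*x). Substituting into the equation and dividing by exp(-2*x) gives A = -7, so f_p = -7*exp(-2*x).

f = -7*exp(-2*x) + C1*exp(-3*x) + C2*exp(-x)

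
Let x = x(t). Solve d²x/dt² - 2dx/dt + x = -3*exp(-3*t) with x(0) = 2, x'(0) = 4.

Characteristic equation r² - 2r + 1 = 0 has discriminant (-2)² - 4·(1) = 0, so r = 1 is a repeated root.
Hence x_h = (C1 + C2*t)*exp(t).
Try x_p = A*exp(-3*t). Substituting into the equation and dividing by exp(-3*t) gives A = -3/16, so x_p = -3*exp(-3*t)/16.
General solution: x = -3*exp(-3*t)/16 + C1*exp(t) + C2*t*exp(t).
Apply the initial conditions: x(0) = -3/16 + C1 = 2 and x'(0) = 9/16 + C1 + C2 = 4. Solving gives C1 = 35/16, C2 = 5/4.

x = -3*exp(-3*t)/16 + 35*exp(t)/16 + 5*t*exp(t)/4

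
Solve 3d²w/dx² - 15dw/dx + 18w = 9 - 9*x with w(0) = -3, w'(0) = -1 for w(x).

Divide through by 3: w'' - 5w' + 6w = 3 - 3*x.
Characteristic equation r² - 5r + 6 = 0 factors as (r - 3)(r - 2) = 0, so r = 3, 2.
Hence w_h = C1*exp(3*x) + C2*exp(2*x).
For the particular solution try w_p = A0 + A1*x. Substituting and matching coefficients of each power of x gives A0 = 1/12, A1 = -1/2, so w_p = 1/12 - x/2.
General solution: w = 1/12 - x/2 + C1*exp(3*x) + C2*exp(2*x).
Apply the initial conditions: w(0) = 1/12 + C1 + C2 = -3 and w'(0) = -1/2 + 2*C2 + 3*C1 = -1. Solving gives C1 = 17/3, C2 = -35/4.

w = 1/12 - 35*exp(2*x)/4 - x/2 + 17*exp(3*x)/3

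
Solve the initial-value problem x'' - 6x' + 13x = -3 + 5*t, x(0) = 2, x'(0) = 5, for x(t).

Characteristic equation r² - 6r + 13 = 0 has discriminant (-6)² - 4·(13) = -16 < 0, so r = 3 ± 2i.
Hence x_h = C1*cos(2*t)*exp(3*t) + C2*exp(3*t)*sin(2*t).
For the particular solution try x_p = A0 + A1*t. Substituting and matching coefficients of each power of t gives A0 = -9/169, A1 = 5/13, so x_p = -9/169 + 5*t/13.
General solution: x = -9/169 + 5*t/13 + C1*cos(2*t)*exp(3*t) + C2*exp(3*t)*sin(2*t).
Apply the initial conditions: x(0) = -9/169 + C1 = 2 and x'(0) = 5/13 + 2*C2 + 3*C1 = 5. Solving gives C1 = 347/169, C2 = -261/338.

x = -9/169 + 5*t/13 - 261*exp(3*t)*sin(2*t)/338 + 347*cos(2*t)*exp(3*t)/169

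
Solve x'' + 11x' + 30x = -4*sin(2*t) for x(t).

x = -13*sin(2*t)/145 + 11*cos(2*t)/145 + C1*exp(-5*t) + C2*exp(-6*t)

Characteristic equation r² + 11r + 30 = 0 factors as (r + 5)(r + 6) = 0, so r = -5, -6.
Hence x_h = C1*exp(-5*t) + C2*exp(-6*t).
Try x_p = A*cos(2*t) + B*sin(2*t). Substituting and equating the coefficients of cos(2t) and sin(2t) gives A = 11/145, B = -13/145, so x_p = -13*sin(2*t)/145 + 11*cos(2*t)/145.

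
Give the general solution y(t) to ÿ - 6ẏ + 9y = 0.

Characteristic equation r² - 6r + 9 = 0 has discriminant (-6)² - 4·(9) = 0, so r = 3 is a repeated root.
Hence y_h = (C1 + C2*t)*exp(3*t).

y = C1*exp(3*t) + C2*t*exp(3*t)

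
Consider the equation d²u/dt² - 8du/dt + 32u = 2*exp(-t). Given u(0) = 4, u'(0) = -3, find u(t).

u = 2*exp(-t)/41 - 769*exp(4*t)*sin(4*t)/164 + 162*cos(4*t)*exp(4*t)/41

Characteristic equation r² - 8r + 32 = 0 has discriminant (-8)² - 4·(32) = -64 < 0, so r = 4 ± 4i.
Hence u_h = C1*cos(4*t)*exp(4*t) + C2*exp(4*t)*sin(4*t).
Try u_p = A*exp(-t). Substituting into the equation and dividing by exp(-t) gives A = 2/41, so u_p = 2*exp(-t)/41.
General solution: u = 2*exp(-t)/41 + C1*cos(4*t)*exp(4*t) + C2*exp(4*t)*sin(4*t).
Apply the initial conditions: u(0) = 2/41 + C1 = 4 and u'(0) = -2/41 + 4*C1 + 4*C2 = -3. Solving gives C1 = 162/41, C2 = -769/164.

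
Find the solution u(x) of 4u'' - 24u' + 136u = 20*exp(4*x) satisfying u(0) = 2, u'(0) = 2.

Divide through by 4: u'' - 6u' + 34u = 5*exp(4*x).
Characteristic equation r² - 6r + 34 = 0 has discriminant (-6)² - 4·(34) = -100 < 0, so r = 3 ± 5i.
Hence u_h = C1*cos(5*x)*exp(3*x) + C2*exp(3*x)*sin(5*x).
Try u_p = A*exp(4*x). Substituting into the equation and dividing by exp(4*x) gives A = 5/26, so u_p = 5*exp(4*x)/26.
General solution: u = 5*exp(4*x)/26 + C1*cos(5*x)*exp(3*x) + C2*exp(3*x)*sin(5*x).
Apply the initial conditions: u(0) = 5/26 + C1 = 2 and u'(0) = 10/13 + 3*C1 + 5*C2 = 2. Solving gives C1 = 47/26, C2 = -109/130.

u = 5*exp(4*x)/26 - 109*exp(3*x)*sin(5*x)/130 + 47*cos(5*x)*exp(3*x)/26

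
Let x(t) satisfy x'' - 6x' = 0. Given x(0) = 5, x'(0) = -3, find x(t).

Characteristic equation r² - 6r = 0 factors as (r - 6)r = 0, so r = 6, 0.
Hence x_h = C1*exp(6*t) + C2.
Apply the initial conditions: x(0) = C1 + C2 = 5 and x'(0) = 6*C1 = -3. Solving gives C1 = -1/2, C2 = 11/2.

x = 11/2 - exp(6*t)/2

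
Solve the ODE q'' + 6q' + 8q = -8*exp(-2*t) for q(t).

q = C1*exp(-4*t) + C2*exp(-2*t) - 4*t*exp(-2*t)

Characteristic equation r² + 6r + 8 = 0 factors as (r + 4)(r + 2) = 0, so r = -4, -2.
Hence q_h = C1*exp(-4*t) + C2*exp(-2*t).
Since exp(-2*t) solves the homogeneous equation (r = -2 is a root of multiplicity 1), multiply the trial by t. Try q_p = A*t*exp(-2*t). Substituting into the equation and dividing by exp(-2*t) gives A = -4, so q_p = -4*t*exp(-2*t).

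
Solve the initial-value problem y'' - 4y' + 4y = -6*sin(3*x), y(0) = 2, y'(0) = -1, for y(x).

Characteristic equation r² - 4r + 4 = 0 has discriminant (-4)² - 4·(4) = 0, so r = 2 is a repeated root.
Hence y_h = (C1 + C2*x)*exp(2*x).
Try y_p = A*cos(3*x) + B*sin(3*x). Substituting and equating the coefficients of cos(3x) and sin(3x) gives A = -72/169, B = 30/169, so y_p = -72*cos(3*x)/169 + 30*sin(3*x)/169.
General solution: y = -72*cos(3*x)/169 + 30*sin(3*x)/169 + C1*exp(2*x) + C2*x*exp(2*x).
Apply the initial conditions: y(0) = -72/169 + C1 = 2 and y'(0) = 90/169 + C2 + 2*C1 = -1. Solving gives C1 = 410/169, C2 = -83/13.

y = -72*cos(3*x)/169 + 30*sin(3*x)/169 + 410*exp(2*x)/169 - 83*x*exp(2*x)/13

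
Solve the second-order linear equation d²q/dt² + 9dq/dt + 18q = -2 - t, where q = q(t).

q = -1/12 - t/18 + C1*exp(-6*t) + C2*exp(-3*t)

Characteristic equation r² + 9r + 18 = 0 factors as (r + 6)(r + 3) = 0, so r = -6, -3.
Hence q_h = C1*exp(-6*t) + C2*exp(-3*t).
For the particular solution try q_p = A0 + A1*t. Substituting and matching coefficients of each power of t gives A0 = -1/12, A1 = -1/18, so q_p = -1/12 - t/18.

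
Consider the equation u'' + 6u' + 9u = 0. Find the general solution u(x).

u = C1*exp(-3*x) + C2*x*exp(-3*x)

Characteristic equation r² + 6r + 9 = 0 has discriminant (6)² - 4·(9) = 0, so r = -3 is a repeated root.
Hence u_h = (C1 + C2*x)*exp(-3*x).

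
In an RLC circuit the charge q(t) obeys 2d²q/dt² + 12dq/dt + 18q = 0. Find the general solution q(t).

q = C1*exp(-3*t) + C2*t*exp(-3*t)

Divide through by 2: q'' + 6q' + 9q = 0.
Characteristic equation r² + 6r + 9 = 0 has discriminant (6)² - 4·(9) = 0, so r = -3 is a repeated root.
Hence q_h = (C1 + C2*t)*exp(-3*t).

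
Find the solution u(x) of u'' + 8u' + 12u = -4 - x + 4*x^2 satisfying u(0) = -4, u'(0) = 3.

Characteristic equation r² + 8r + 12 = 0 factors as (r + 6)(r + 2) = 0, so r = -6, -2.
Hence u_h = C1*exp(-6*x) + C2*exp(-2*x).
For the particular solution try u_p = A0 + A1*x + A2*x^2. Substituting and matching coefficients of each power of x gives A0 = -1/27, A1 = -19/36, A2 = 1/3, so u_p = -1/27 - 19*x/36 + x^2/3.
General solution: u = -1/27 - 19*x/36 + x^2/3 + C1*exp(-6*x) + C2*exp(-2*x).
Apply the initial conditions: u(0) = -1/27 + C1 + C2 = -4 and u'(0) = -19/36 - 6*C1 - 2*C2 = 3. Solving gives C1 = 475/432, C2 = -81/16.

u = -1/27 - 81*exp(-2*x)/16 - 19*x/36 + x**2/3 + 475*exp(-6*x)/432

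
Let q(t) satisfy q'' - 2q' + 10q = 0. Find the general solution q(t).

q = C1*cos(3*t)*exp(t) + C2*exp(t)*sin(3*t)

Characteristic equation r² - 2r + 10 = 0 has discriminant (-2)² - 4·(10) = -36 < 0, so r = 1 ± 3i.
Hence q_h = C1*cos(3*t)*exp(t) + C2*exp(t)*sin(3*t).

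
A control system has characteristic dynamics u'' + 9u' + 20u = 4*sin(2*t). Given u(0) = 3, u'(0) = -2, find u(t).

u = -298*exp(-5*t)/29 - 18*cos(2*t)/145 + 16*sin(2*t)/145 + 67*exp(-4*t)/5

Characteristic equation r² + 9r + 20 = 0 factors as (r + 5)(r + 4) = 0, so r = -5, -4.
Hence u_h = C1*exp(-5*t) + C2*exp(-4*t).
Try u_p = A*cos(2*t) + B*sin(2*t). Substituting and equating the coefficients of cos(2t) and sin(2t) gives A = -18/145, B = 16/145, so u_p = -18*cos(2*t)/145 + 16*sin(2*t)/145.
General solution: u = -18*cos(2*t)/145 + 16*sin(2*t)/145 + C1*exp(-5*t) + C2*exp(-4*t).
Apply the initial conditions: u(0) = -18/145 + C1 + C2 = 3 and u'(0) = 32/145 - 5*C1 - 4*C2 = -2. Solving gives C1 = -298/29, C2 = 67/5.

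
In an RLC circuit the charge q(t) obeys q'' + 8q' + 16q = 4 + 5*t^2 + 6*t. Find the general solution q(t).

q = 23/128 + t/16 + 5*t**2/16 + C1*exp(-4*t) + C2*t*exp(-4*t)

Characteristic equation r² + 8r + 16 = 0 has discriminant (8)² - 4·(16) = 0, so r = -4 is a repeated root.
Hence q_h = (C1 + C2*t)*exp(-4*t).
For the particular solution try q_p = A0 + A1*t + A2*t^2. Substituting and matching coefficients of each power of t gives A0 = 23/128, A1 = 1/16, A2 = 5/16, so q_p = 23/128 + t/16 + 5*t^2/16.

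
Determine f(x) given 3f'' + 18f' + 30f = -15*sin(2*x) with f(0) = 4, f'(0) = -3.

f = -sin(2*x)/6 + cos(2*x)/3 + 11*cos(x)*exp(-3*x)/3 + 25*exp(-3*x)*sin(x)/3

Divide through by 3: f'' + 6f' + 10f = -5*sin(2*x).
Characteristic equation r² + 6r + 10 = 0 has discriminant (6)² - 4·(10) = -4 < 0, so r = -3 ± i.
Hence f_h = C1*cos(x)*exp(-3*x) + C2*exp(-3*x)*sin(x).
Try f_p = A*cos(2*x) + B*sin(2*x). Substituting and equating the coefficients of cos(2x) and sin(2x) gives A = 1/3, B = -1/6, so f_p = -sin(2*x)/6 + cos(2*x)/3.
General solution: f = -sin(2*x)/6 + cos(2*x)/3 + C1*cos(x)*exp(-3*x) + C2*exp(-3*x)*sin(x).
Apply the initial conditions: f(0) = 1/3 + C1 = 4 and f'(0) = -1/3 + C2 - 3*C1 = -3. Solving gives C1 = 11/3, C2 = 25/3.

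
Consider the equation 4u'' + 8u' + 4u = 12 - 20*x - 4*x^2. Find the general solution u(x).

Divide through by 4: u'' + 2u' + u = 3 - x^2 - 5*x.
Characteristic equation r² + 2r + 1 = 0 has discriminant (2)² - 4·(1) = 0, so r = -1 is a repeated root.
Hence u_h = (C1 + C2*x)*exp(-x).
For the particular solution try u_p = A0 + A1*x + A2*x^2. Substituting and matching coefficients of each power of x gives A0 = 7, A1 = -1, A2 = -1, so u_p = 7 - x - x^2.

u = 7 - x - x**2 + C1*exp(-x) + C2*x*exp(-x)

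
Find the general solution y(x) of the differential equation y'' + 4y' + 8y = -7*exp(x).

Characteristic equation r² + 4r + 8 = 0 has discriminant (4)² - 4·(8) = -16 < 0, so r = -2 ± 2i.
Hence y_h = C1*cos(2*x)*exp(-2*x) + C2*exp(-2*x)*sin(2*x).
Try y_p = A*exp(x). Substituting into the equation and dividing by exp(x) gives A = -7/13, so y_p = -7*exp(x)/13.

y = -7*exp(x)/13 + C1*cos(2*x)*exp(-2*x) + C2*exp(-2*x)*sin(2*x)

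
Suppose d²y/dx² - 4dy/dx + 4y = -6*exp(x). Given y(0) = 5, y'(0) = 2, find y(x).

Characteristic equation r² - 4r + 4 = 0 has discriminant (-4)² - 4·(4) = 0, so r = 2 is a repeated root.
Hence y_h = (C1 + C2*x)*exp(2*x).
Try y_p = A*exp(x). Substituting into the equation and dividing by exp(x) gives A = -6, so y_p = -6*exp(x).
General solution: y = -6*exp(x) + C1*exp(2*x) + C2*x*exp(2*x).
Apply the initial conditions: y(0) = -6 + C1 = 5 and y'(0) = -6 + C2 + 2*C1 = 2. Solving gives C1 = 11, C2 = -14.

y = -6*exp(x) + 11*exp(2*x) - 14*x*exp(2*x)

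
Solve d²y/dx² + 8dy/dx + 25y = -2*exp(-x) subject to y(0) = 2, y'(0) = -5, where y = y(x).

y = -exp(-x)/9 + 10*exp(-4*x)*sin(3*x)/9 + 19*cos(3*x)*exp(-4*x)/9

Characteristic equation r² + 8r + 25 = 0 has discriminant (8)² - 4·(25) = -36 < 0, so r = -4 ± 3i.
Hence y_h = C1*cos(3*x)*exp(-4*x) + C2*exp(-4*x)*sin(3*x).
Try y_p = A*exp(-x). Substituting into the equation and dividing by exp(-x) gives A = -1/9, so y_p = -exp(-x)/9.
General solution: y = -exp(-x)/9 + C1*cos(3*x)*exp(-4*x) + C2*exp(-4*x)*sin(3*x).
Apply the initial conditions: y(0) = -1/9 + C1 = 2 and y'(0) = 1/9 - 4*C1 + 3*C2 = -5. Solving gives C1 = 19/9, C2 = 10/9.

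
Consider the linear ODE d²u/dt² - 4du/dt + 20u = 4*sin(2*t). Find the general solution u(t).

u = sin(2*t)/5 + cos(2*t)/10 + C1*cos(4*t)*exp(2*t) + C2*exp(2*t)*sin(4*t)

Characteristic equation r² - 4r + 20 = 0 has discriminant (-4)² - 4·(20) = -64 < 0, so r = 2 ± 4i.
Hence u_h = C1*cos(4*t)*exp(2*t) + C2*exp(2*t)*sin(4*t).
Try u_p = A*cos(2*t) + B*sin(2*t). Substituting and equating the coefficients of cos(2t) and sin(2t) gives A = 1/10, B = 1/5, so u_p = sin(2*t)/5 + cos(2*t)/10.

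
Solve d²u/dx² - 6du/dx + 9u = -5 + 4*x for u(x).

Characteristic equation r² - 6r + 9 = 0 has discriminant (-6)² - 4·(9) = 0, so r = 3 is a repeated root.
Hence u_h = (C1 + C2*x)*exp(3*x).
For the particular solution try u_p = A0 + A1*x. Substituting and matching coefficients of each power of x gives A0 = -7/27, A1 = 4/9, so u_p = -7/27 + 4*x/9.

u = -7/27 + 4*x/9 + C1*exp(3*x) + C2*x*exp(3*x)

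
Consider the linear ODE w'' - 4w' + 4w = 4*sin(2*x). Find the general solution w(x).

w = cos(2*x)/2 + C1*exp(2*x) + C2*x*exp(2*x)

Characteristic equation r² - 4r + 4 = 0 has discriminant (-4)² - 4·(4) = 0, so r = 2 is a repeated root.
Hence w_h = (C1 + C2*x)*exp(2*x).
Try w_p = A*cos(2*x) + B*sin(2*x). Substituting and equating the coefficients of cos(2x) and sin(2x) gives A = 1/2, B = 0, so w_p = cos(2*x)/2.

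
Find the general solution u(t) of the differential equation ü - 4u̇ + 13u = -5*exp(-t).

u = -5*exp(-t)/18 + C1*cos(3*t)*exp(2*t) + C2*exp(2*t)*sin(3*t)

Characteristic equation r² - 4r + 13 = 0 has discriminant (-4)² - 4·(13) = -36 < 0, so r = 2 ± 3i.
Hence u_h = C1*cos(3*t)*exp(2*t) + C2*exp(2*t)*sin(3*t).
Try u_p = A*exp(-t). Substituting into the equation and dividing by exp(-t) gives A = -5/18, so u_p = -5*exp(-t)/18.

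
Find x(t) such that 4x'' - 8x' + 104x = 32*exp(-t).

Divide through by 4: x'' - 2x' + 26x = 8*exp(-t).
Characteristic equation r² - 2r + 26 = 0 has discriminant (-2)² - 4·(26) = -100 < 0, so r = 1 ± 5i.
Hence x_h = C1*cos(5*t)*exp(t) + C2*exp(t)*sin(5*t).
Try x_p = A*exp(-t). Substituting into the equation and dividing by exp(-t) gives A = 8/29, so x_p = 8*exp(-t)/29.

x = 8*exp(-t)/29 + C1*cos(5*t)*exp(t) + C2*exp(t)*sin(5*t)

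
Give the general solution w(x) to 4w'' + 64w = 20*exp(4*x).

w = 5*exp(4*x)/32 + C1*cos(4*x) + C2*sin(4*x)

Divide through by 4: w'' + 16w = 5*exp(4*x).
Characteristic equation r² + 16 = 0 has discriminant (0)² - 4·(16) = -64 < 0, so r = ± 4i.
Hence w_h = C1*cos(4*x) + C2*sin(4*x).
Try w_p = A*exp(4*x). Substituting into the equation and dividing by exp(4*x) gives A = 5/32, so w_p = 5*exp(4*x)/32.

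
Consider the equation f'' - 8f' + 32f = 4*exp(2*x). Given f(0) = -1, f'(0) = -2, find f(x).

f = exp(2*x)/5 - 6*cos(4*x)*exp(4*x)/5 + 3*exp(4*x)*sin(4*x)/5

Characteristic equation r² - 8r + 32 = 0 has discriminant (-8)² - 4·(32) = -64 < 0, so r = 4 ± 4i.
Hence f_h = C1*cos(4*x)*exp(4*x) + C2*exp(4*x)*sin(4*x).
Try f_p = A*exp(2*x). Substituting into the equation and dividing by exp(2*x) gives A = 1/5, so f_p = exp(2*x)/5.
General solution: f = exp(2*x)/5 + C1*cos(4*x)*exp(4*x) + C2*exp(4*x)*sin(4*x).
Apply the initial conditions: f(0) = 1/5 + C1 = -1 and f'(0) = 2/5 + 4*C1 + 4*C2 = -2. Solving gives C1 = -6/5, C2 = 3/5.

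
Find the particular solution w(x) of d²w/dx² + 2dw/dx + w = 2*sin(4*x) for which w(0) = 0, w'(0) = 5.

w = -30*sin(4*x)/289 - 16*cos(4*x)/289 + 16*exp(-x)/289 + 93*x*exp(-x)/17

Characteristic equation r² + 2r + 1 = 0 has discriminant (2)² - 4·(1) = 0, so r = -1 is a repeated root.
Hence w_h = (C1 + C2*x)*exp(-x).
Try w_p = A*cos(4*x) + B*sin(4*x). Substituting and equating the coefficients of cos(4x) and sin(4x) gives A = -16/289, B = -30/289, so w_p = -30*sin(4*x)/289 - 16*cos(4*x)/289.
General solution: w = -30*sin(4*x)/289 - 16*cos(4*x)/289 + C1*exp(-x) + C2*x*exp(-x).
Apply the initial conditions: w(0) = -16/289 + C1 = 0 and w'(0) = -120/289 + C2 - C1 = 5. Solving gives C1 = 16/289, C2 = 93/17.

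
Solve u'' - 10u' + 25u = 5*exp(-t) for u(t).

u = 5*exp(-t)/36 + C1*exp(5*t) + C2*t*exp(5*t)

Characteristic equation r² - 10r + 25 = 0 has discriminant (-10)² - 4·(25) = 0, so r = 5 is a repeated root.
Hence u_h = (C1 + C2*t)*exp(5*t).
Try u_p = A*exp(-t). Substituting into the equation and dividing by exp(-t) gives A = 5/36, so u_p = 5*exp(-t)/36.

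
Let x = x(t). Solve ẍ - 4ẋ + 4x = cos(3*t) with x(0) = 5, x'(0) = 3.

x = -12*sin(3*t)/169 - 5*cos(3*t)/169 + 850*exp(2*t)/169 - 89*t*exp(2*t)/13

Characteristic equation r² - 4r + 4 = 0 has discriminant (-4)² - 4·(4) = 0, so r = 2 is a repeated root.
Hence x_h = (C1 + C2*t)*exp(2*t).
Try x_p = A*cos(3*t) + B*sin(3*t). Substituting and equating the coefficients of cos(3t) and sin(3t) gives A = -5/169, B = -12/169, so x_p = -12*sin(3*t)/169 - 5*cos(3*t)/169.
General solution: x = -12*sin(3*t)/169 - 5*cos(3*t)/169 + C1*exp(2*t) + C2*t*exp(2*t).
Apply the initial conditions: x(0) = -5/169 + C1 = 5 and x'(0) = -36/169 + C2 + 2*C1 = 3. Solving gives C1 = 850/169, C2 = -89/13.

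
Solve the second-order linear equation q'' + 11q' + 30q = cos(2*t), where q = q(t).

Characteristic equation r² + 11r + 30 = 0 factors as (r + 5)(r + 6) = 0, so r = -5, -6.
Hence q_h = C1*exp(-5*t) + C2*exp(-6*t).
Try q_p = A*cos(2*t) + B*sin(2*t). Substituting and equating the coefficients of cos(2t) and sin(2t) gives A = 13/580, B = 11/580, so q_p = 11*sin(2*t)/580 + 13*cos(2*t)/580.

q = 11*sin(2*t)/580 + 13*cos(2*t)/580 + C1*exp(-5*t) + C2*exp(-6*t)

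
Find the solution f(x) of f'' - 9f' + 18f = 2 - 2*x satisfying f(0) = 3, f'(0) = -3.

f = 1/18 - 211*exp(6*x)/54 - x/9 + 185*exp(3*x)/27

Characteristic equation r² - 9r + 18 = 0 factors as (r - 3)(r - 6) = 0, so r = 3, 6.
Hence f_h = C1*exp(3*x) + C2*exp(6*x).
For the particular solution try f_p = A0 + A1*x. Substituting and matching coefficients of each power of x gives A0 = 1/18, A1 = -1/9, so f_p = 1/18 - x/9.
General solution: f = 1/18 - x/9 + C1*exp(3*x) + C2*exp(6*x).
Apply the initial conditions: f(0) = 1/18 + C1 + C2 = 3 and f'(0) = -1/9 + 3*C1 + 6*C2 = -3. Solving gives C1 = 185/27, C2 = -211/54.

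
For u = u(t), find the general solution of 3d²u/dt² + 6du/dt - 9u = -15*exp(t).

u = C1*exp(-3*t) + C2*exp(t) - 5*t*exp(t)/4

Divide through by 3: u'' + 2u' - 3u = -5*exp(t).
Characteristic equation r² + 2r - 3 = 0 factors as (r + 3)(r - 1) = 0, so r = -3, 1.
Hence u_h = C1*exp(-3*t) + C2*exp(t).
Since exp(t) solves the homogeneous equation (r = 1 is a root of multiplicity 1), multiply the trial by t. Try u_p = A*t*exp(t). Substituting into the equation and dividing by exp(t) gives A = -5/4, so u_p = -5*t*exp(t)/4.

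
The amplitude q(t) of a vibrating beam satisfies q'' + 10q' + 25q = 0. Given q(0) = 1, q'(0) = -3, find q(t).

Characteristic equation r² + 10r + 25 = 0 has discriminant (10)² - 4·(25) = 0, so r = -5 is a repeated root.
Hence q_h = (C1 + C2*t)*exp(-5*t).
Apply the initial conditions: q(0) = C1 = 1 and q'(0) = C2 - 5*C1 = -3. Solving gives C1 = 1, C2 = 2.

q = 2*t*exp(-5*t) + exp(-5*t)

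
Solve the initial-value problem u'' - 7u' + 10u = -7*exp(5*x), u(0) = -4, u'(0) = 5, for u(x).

u = -82*exp(2*x)/9 + 46*exp(5*x)/9 - 7*x*exp(5*x)/3

Characteristic equation r² - 7r + 10 = 0 factors as (r - 5)(r - 2) = 0, so r = 5, 2.
Hence u_h = C1*exp(5*x) + C2*exp(2*x).
Since exp(5*x) solves the homogeneous equation (r = 5 is a root of multiplicity 1), multiply the trial by x. Try u_p = A*x*exp(5*x). Substituting into the equation and dividing by exp(5*x) gives A = -7/3, so u_p = -7*x*exp(5*x)/3.
General solution: u = C1*exp(5*x) + C2*exp(2*x) - 7*x*exp(5*x)/3.
Apply the initial conditions: u(0) = C1 + C2 = -4 and u'(0) = -7/3 + 2*C2 + 5*C1 = 5. Solving gives C1 = 46/9, C2 = -82/9.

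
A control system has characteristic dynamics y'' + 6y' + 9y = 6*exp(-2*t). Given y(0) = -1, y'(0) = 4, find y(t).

Characteristic equation r² + 6r + 9 = 0 has discriminant (6)² - 4·(9) = 0, so r = -3 is a repeated root.
Hence y_h = (C1 + C2*t)*exp(-3*t).
Try y_p = A*exp(-2*t). Substituting into the equation and dividing by exp(-2*t) gives A = 6, so y_p = 6*exp(-2*t).
General solution: y = 6*exp(-2*t) + C1*exp(-3*t) + C2*t*exp(-3*t).
Apply the initial conditions: y(0) = 6 + C1 = -1 and y'(0) = -12 + C2 - 3*C1 = 4. Solving gives C1 = -7, C2 = -5.

y = -7*exp(-3*t) + 6*exp(-2*t) - 5*t*exp(-3*t)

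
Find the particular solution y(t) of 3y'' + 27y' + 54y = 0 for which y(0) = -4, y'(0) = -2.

Divide through by 3: y'' + 9y' + 18y = 0.
Characteristic equation r² + 9r + 18 = 0 factors as (r + 3)(r + 6) = 0, so r = -3, -6.
Hence y_h = C1*exp(-3*t) + C2*exp(-6*t).
Apply the initial conditions: y(0) = C1 + C2 = -4 and y'(0) = -6*C2 - 3*C1 = -2. Solving gives C1 = -26/3, C2 = 14/3.

y = -26*exp(-3*t)/3 + 14*exp(-6*t)/3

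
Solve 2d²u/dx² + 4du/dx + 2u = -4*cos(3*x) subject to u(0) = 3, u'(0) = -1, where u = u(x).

Divide through by 2: u'' + 2u' + u = -2*cos(3*x).
Characteristic equation r² + 2r + 1 = 0 has discriminant (2)² - 4·(1) = 0, so r = -1 is a repeated root.
Hence u_h = (C1 + C2*x)*exp(-x).
Try u_p = A*cos(3*x) + B*sin(3*x). Substituting and equating the coefficients of cos(3x) and sin(3x) gives A = 4/25, B = -3/25, so u_p = -3*sin(3*x)/25 + 4*cos(3*x)/25.
General solution: u = -3*sin(3*x)/25 + 4*cos(3*x)/25 + C1*exp(-x) + C2*x*exp(-x).
Apply the initial conditions: u(0) = 4/25 + C1 = 3 and u'(0) = -9/25 + C2 - C1 = -1. Solving gives C1 = 71/25, C2 = 11/5.

u = -3*sin(3*x)/25 + 4*cos(3*x)/25 + 71*exp(-x)/25 + 11*x*exp(-x)/5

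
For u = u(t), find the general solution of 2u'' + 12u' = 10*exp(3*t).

Divide through by 2: u'' + 6u' = 5*exp(3*t).
Characteristic equation r² + 6r = 0 factors as (r + 6)r = 0, so r = -6, 0.
Hence u_h = C1*exp(-6*t) + C2.
Try u_p = A*exp(3*t). Substituting into the equation and dividing by exp(3*t) gives A = 5/27, so u_p = 5*exp(3*t)/27.

u = C2 + 5*exp(3*t)/27 + C1*exp(-6*t)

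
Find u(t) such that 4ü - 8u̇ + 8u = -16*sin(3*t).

Divide through by 4: u'' - 2u' + 2u = -4*sin(3*t).
Characteristic equation r² - 2r + 2 = 0 has discriminant (-2)² - 4·(2) = -4 < 0, so r = 1 ± i.
Hence u_h = C1*cos(t)*exp(t) + C2*exp(t)*sin(t).
Try u_p = A*cos(3*t) + B*sin(3*t). Substituting and equating the coefficients of cos(3t) and sin(3t) gives A = -24/85, B = 28/85, so u_p = -24*cos(3*t)/85 + 28*sin(3*t)/85.

u = -24*cos(3*t)/85 + 28*sin(3*t)/85 + C1*cos(t)*exp(t) + C2*exp(t)*sin(t)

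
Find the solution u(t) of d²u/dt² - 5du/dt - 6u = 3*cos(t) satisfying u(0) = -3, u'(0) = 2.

u = -37*exp(-t)/14 - 21*cos(t)/74 - 19*exp(6*t)/259 - 15*sin(t)/74

Characteristic equation r² - 5r - 6 = 0 factors as (r + 1)(r - 6) = 0, so r = -1, 6.
Hence u_h = C1*exp(-t) + C2*exp(6*t).
Try u_p = A*cos(t) + B*sin(t). Substituting and equating the coefficients of cos(t) and sin(t) gives A = -21/74, B = -15/74, so u_p = -21*cos(t)/74 - 15*sin(t)/74.
General solution: u = -21*cos(t)/74 - 15*sin(t)/74 + C1*exp(-t) + C2*exp(6*t).
Apply the initial conditions: u(0) = -21/74 + C1 + C2 = -3 and u'(0) = -15/74 - C1 + 6*C2 = 2. Solving gives C1 = -37/14, C2 = -19/259.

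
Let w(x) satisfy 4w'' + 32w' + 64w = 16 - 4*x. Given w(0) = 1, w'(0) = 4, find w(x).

Divide through by 4: w'' + 8w' + 16w = 4 - x.
Characteristic equation r² + 8r + 16 = 0 has discriminant (8)² - 4·(16) = 0, so r = -4 is a repeated root.
Hence w_h = (C1 + C2*x)*exp(-4*x).
For the particular solution try w_p = A0 + A1*x. Substituting and matching coefficients of each power of x gives A0 = 9/32, A1 = -1/16, so w_p = 9/32 - x/16.
General solution: w = 9/32 - x/16 + C1*exp(-4*x) + C2*x*exp(-4*x).
Apply the initial conditions: w(0) = 9/32 + C1 = 1 and w'(0) = -1/16 + C2 - 4*C1 = 4. Solving gives C1 = 23/32, C2 = 111/16.

w = 9/32 - x/16 + 23*exp(-4*x)/32 + 111*x*exp(-4*x)/16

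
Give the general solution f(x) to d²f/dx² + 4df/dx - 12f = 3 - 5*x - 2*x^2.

Characteristic equation r² + 4r - 12 = 0 factors as (r + 6)(r - 2) = 0, so r = -6, 2.
Hence f_h = C1*exp(-6*x) + C2*exp(2*x).
For the particular solution try f_p = A0 + A1*x + A2*x^2. Substituting and matching coefficients of each power of x gives A0 = -5/108, A1 = 19/36, A2 = 1/6, so f_p = -5/108 + x^2/6 + 19*x/36.

f = -5/108 + x**2/6 + 19*x/36 + C1*exp(-6*x) + C2*exp(2*x)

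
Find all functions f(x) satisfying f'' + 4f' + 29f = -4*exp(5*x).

f = -2*exp(5*x)/37 + C1*cos(5*x)*exp(-2*x) + C2*exp(-2*x)*sin(5*x)

Characteristic equation r² + 4r + 29 = 0 has discriminant (4)² - 4·(29) = -100 < 0, so r = -2 ± 5i.
Hence f_h = C1*cos(5*x)*exp(-2*x) + C2*exp(-2*x)*sin(5*x).
Try f_p = A*exp(5*x). Substituting into the equation and dividing by exp(5*x) gives A = -2/37, so f_p = -2*exp(5*x)/37.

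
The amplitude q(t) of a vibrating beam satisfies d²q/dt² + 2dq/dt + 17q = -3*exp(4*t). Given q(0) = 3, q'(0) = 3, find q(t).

Characteristic equation r² + 2r + 17 = 0 has discriminant (2)² - 4·(17) = -64 < 0, so r = -1 ± 4i.
Hence q_h = C1*cos(4*t)*exp(-t) + C2*exp(-t)*sin(4*t).
Try q_p = A*exp(4*t). Substituting into the equation and dividing by exp(4*t) gives A = -3/41, so q_p = -3*exp(4*t)/41.
General solution: q = -3*exp(4*t)/41 + C1*cos(4*t)*exp(-t) + C2*exp(-t)*sin(4*t).
Apply the initial conditions: q(0) = -3/41 + C1 = 3 and q'(0) = -12/41 - C1 + 4*C2 = 3. Solving gives C1 = 126/41, C2 = 261/164.

q = -3*exp(4*t)/41 + 126*cos(4*t)*exp(-t)/41 + 261*exp(-t)*sin(4*t)/164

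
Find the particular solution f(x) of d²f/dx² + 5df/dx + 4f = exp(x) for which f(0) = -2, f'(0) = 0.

Characteristic equation r² + 5r + 4 = 0 factors as (r + 1)(r + 4) = 0, so r = -1, -4.
Hence f_h = C1*exp(-x) + C2*exp(-4*x).
Try f_p = A*exp(x). Substituting into the equation and dividing by exp(x) gives A = 1/10, so f_p = exp(x)/10.
General solution: f = exp(x)/10 + C1*exp(-x) + C2*exp(-4*x).
Apply the initial conditions: f(0) = 1/10 + C1 + C2 = -2 and f'(0) = 1/10 - C1 - 4*C2 = 0. Solving gives C1 = -17/6, C2 = 11/15.

f = -17*exp(-x)/6 + exp(x)/10 + 11*exp(-4*x)/15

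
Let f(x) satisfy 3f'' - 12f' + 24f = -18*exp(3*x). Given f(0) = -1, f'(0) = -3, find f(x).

Divide through by 3: f'' - 4f' + 8f = -6*exp(3*x).
Characteristic equation r² - 4r + 8 = 0 has discriminant (-4)² - 4·(8) = -16 < 0, so r = 2 ± 2i.
Hence f_h = C1*cos(2*x)*exp(2*x) + C2*exp(2*x)*sin(2*x).
Try f_p = A*exp(3*x). Substituting into the equation and dividing by exp(3*x) gives A = -6/5, so f_p = -6*exp(3*x)/5.
General solution: f = -6*exp(3*x)/5 + C1*cos(2*x)*exp(2*x) + C2*exp(2*x)*sin(2*x).
Apply the initial conditions: f(0) = -6/5 + C1 = -1 and f'(0) = -18/5 + 2*C1 + 2*C2 = -3. Solving gives C1 = 1/5, C2 = 1/10.

f = -6*exp(3*x)/5 + cos(2*x)*exp(2*x)/5 + exp(2*x)*sin(2*x)/10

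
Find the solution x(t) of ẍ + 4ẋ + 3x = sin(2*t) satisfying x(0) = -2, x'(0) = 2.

Characteristic equation r² + 4r + 3 = 0 factors as (r + 3)(r + 1) = 0, so r = -3, -1.
Hence x_h = C1*exp(-3*t) + C2*exp(-t).
Try x_p = A*cos(2*t) + B*sin(2*t). Substituting and equating the coefficients of cos(2t) and sin(2t) gives A = -8/65, B = -1/65, so x_p = -8*cos(2*t)/65 - sin(2*t)/65.
General solution: x = -8*cos(2*t)/65 - sin(2*t)/65 + C1*exp(-3*t) + C2*exp(-t).
Apply the initial conditions: x(0) = -8/65 + C1 + C2 = -2 and x'(0) = -2/65 - C2 - 3*C1 = 2. Solving gives C1 = -1/13, C2 = -9/5.

x = -9*exp(-t)/5 - 8*cos(2*t)/65 - exp(-3*t)/13 - sin(2*t)/65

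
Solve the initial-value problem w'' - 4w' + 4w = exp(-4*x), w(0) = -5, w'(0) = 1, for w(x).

w = -181*exp(2*x)/36 + exp(-4*x)/36 + 67*x*exp(2*x)/6

Characteristic equation r² - 4r + 4 = 0 has discriminant (-4)² - 4·(4) = 0, so r = 2 is a repeated root.
Hence w_h = (C1 + C2*x)*exp(2*x).
Try w_p = A*exp(-4*x). Substituting into the equation and dividing by exp(-4*x) gives A = 1/36, so w_p = exp(-4*x)/36.
General solution: w = exp(-4*x)/36 + C1*exp(2*x) + C2*x*exp(2*x).
Apply the initial conditions: w(0) = 1/36 + C1 = -5 and w'(0) = -1/9 + C2 + 2*C1 = 1. Solving gives C1 = -181/36, C2 = 67/6.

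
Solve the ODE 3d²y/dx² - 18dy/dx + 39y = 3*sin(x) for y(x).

Divide through by 3: y'' - 6y' + 13y = sin(x).
Characteristic equation r² - 6r + 13 = 0 has discriminant (-6)² - 4·(13) = -16 < 0, so r = 3 ± 2i.
Hence y_h = C1*cos(2*x)*exp(3*x) + C2*exp(3*x)*sin(2*x).
Try y_p = A*cos(x) + B*sin(x). Substituting and equating the coefficients of cos(x) and sin(x) gives A = 1/30, B = 1/15, so y_p = sin(x)/15 + cos(x)/30.

y = sin(x)/15 + cos(x)/30 + C1*cos(2*x)*exp(3*x) + C2*exp(3*x)*sin(2*x)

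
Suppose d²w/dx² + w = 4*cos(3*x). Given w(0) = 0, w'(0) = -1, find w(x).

Characteristic equation r² + 1 = 0 has discriminant (0)² - 4·(1) = -4 < 0, so r = ± i.
Hence w_h = C1*cos(x) + C2*sin(x).
Try w_p = A*cos(3*x) + B*sin(3*x). Substituting and equating the coefficients of cos(3x) and sin(3x) gives A = -1/2, B = 0, so w_p = -cos(3*x)/2.
General solution: w = -cos(3*x)/2 + C1*cos(x) + C2*sin(x).
Apply the initial conditions: w(0) = -1/2 + C1 = 0 and w'(0) = C2 = -1. Solving gives C1 = 1/2, C2 = -1.

w = cos(x)/2 - sin(x) - cos(3*x)/2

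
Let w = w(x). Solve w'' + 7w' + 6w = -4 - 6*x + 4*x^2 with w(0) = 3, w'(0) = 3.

Characteristic equation r² + 7r + 6 = 0 factors as (r + 6)(r + 1) = 0, so r = -6, -1.
Hence w_h = C1*exp(-6*x) + C2*exp(-x).
For the particular solution try w_p = A0 + A1*x + A2*x^2. Substituting and matching coefficients of each power of x gives A0 = 113/54, A1 = -23/9, A2 = 2/3, so w_p = 113/54 - 23*x/9 + 2*x^2/3.
General solution: w = 113/54 - 23*x/9 + 2*x^2/3 + C1*exp(-6*x) + C2*exp(-x).
Apply the initial conditions: w(0) = 113/54 + C1 + C2 = 3 and w'(0) = -23/9 - C2 - 6*C1 = 3. Solving gives C1 = -349/270, C2 = 11/5.

w = 113/54 - 349*exp(-6*x)/270 - 23*x/9 + 2*x**2/3 + 11*exp(-x)/5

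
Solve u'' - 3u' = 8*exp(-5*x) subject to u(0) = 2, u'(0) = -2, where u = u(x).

Characteristic equation r² - 3r = 0 factors as (r - 3)r = 0, so r = 3, 0.
Hence u_h = C1*exp(3*x) + C2.
Try u_p = A*exp(-5*x). Substituting into the equation and dividing by exp(-5*x) gives A = 1/5, so u_p = exp(-5*x)/5.
General solution: u = C2 + exp(-5*x)/5 + C1*exp(3*x).
Apply the initial conditions: u(0) = 1/5 + C1 + C2 = 2 and u'(0) = -1 + 3*C1 = -2. Solving gives C1 = -1/3, C2 = 32/15.

u = 32/15 - exp(3*x)/3 + exp(-5*x)/5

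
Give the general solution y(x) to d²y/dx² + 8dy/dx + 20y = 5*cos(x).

Characteristic equation r² + 8r + 20 = 0 has discriminant (8)² - 4·(20) = -16 < 0, so r = -4 ± 2i.
Hence y_h = C1*cos(2*x)*exp(-4*x) + C2*exp(-4*x)*sin(2*x).
Try y_p = A*cos(x) + B*sin(x). Substituting and equating the coefficients of cos(x) and sin(x) gives A = 19/85, B = 8/85, so y_p = 8*sin(x)/85 + 19*cos(x)/85.

y = 8*sin(x)/85 + 19*cos(x)/85 + C1*cos(2*x)*exp(-4*x) + C2*exp(-4*x)*sin(2*x)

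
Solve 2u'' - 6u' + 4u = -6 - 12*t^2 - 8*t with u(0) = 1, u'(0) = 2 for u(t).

u = -15 - 11*t - 3*t**2 - 3*exp(2*t) + 19*exp(t)

Divide through by 2: u'' - 3u' + 2u = -3 - 6*t^2 - 4*t.
Characteristic equation r² - 3r + 2 = 0 factors as (r - 2)(r - 1) = 0, so r = 2, 1.
Hence u_h = C1*exp(2*t) + C2*exp(t).
For the particular solution try u_p = A0 + A1*t + A2*t^2. Substituting and matching coefficients of each power of t gives A0 = -15, A1 = -11, A2 = -3, so u_p = -15 - 11*t - 3*t^2.
General solution: u = -15 - 11*t - 3*t^2 + C1*exp(2*t) + C2*exp(t).
Apply the initial conditions: u(0) = -15 + C1 + C2 = 1 and u'(0) = -11 + C2 + 2*C1 = 2. Solving gives C1 = -3, C2 = 19.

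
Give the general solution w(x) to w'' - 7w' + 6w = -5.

w = -5/6 + C1*exp(6*x) + C2*exp(x)

Characteristic equation r² - 7r + 6 = 0 factors as (r - 6)(r - 1) = 0, so r = 6, 1.
Hence w_h = C1*exp(6*x) + C2*exp(x).
For the particular solution try w_p = A0. Substituting and matching coefficients of each power of x gives A0 = -5/6, so w_p = -5/6.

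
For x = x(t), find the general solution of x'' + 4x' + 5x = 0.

x = C1*cos(t)*exp(-2*t) + C2*exp(-2*t)*sin(t)

Characteristic equation r² + 4r + 5 = 0 has discriminant (4)² - 4·(5) = -4 < 0, so r = -2 ± i.
Hence x_h = C1*cos(t)*exp(-2*t) + C2*exp(-2*t)*sin(t).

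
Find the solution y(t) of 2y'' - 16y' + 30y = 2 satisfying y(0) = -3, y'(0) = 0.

y = 1/15 - 23*exp(3*t)/3 + 23*exp(5*t)/5

Divide through by 2: y'' - 8y' + 15y = 1.
Characteristic equation r² - 8r + 15 = 0 factors as (r - 5)(r - 3) = 0, so r = 5, 3.
Hence y_h = C1*exp(5*t) + C2*exp(3*t).
For the particular solution try y_p = A0. Substituting and matching coefficients of each power of t gives A0 = 1/15, so y_p = 1/15.
General solution: y = 1/15 + C1*exp(5*t) + C2*exp(3*t).
Apply the initial conditions: y(0) = 1/15 + C1 + C2 = -3 and y'(0) = 3*C2 + 5*C1 = 0. Solving gives C1 = 23/5, C2 = -23/3.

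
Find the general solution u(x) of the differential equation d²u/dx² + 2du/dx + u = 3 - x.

u = 5 - x + C1*exp(-x) + C2*x*exp(-x)

Characteristic equation r² + 2r + 1 = 0 has discriminant (2)² - 4·(1) = 0, so r = -1 is a repeated root.
Hence u_h = (C1 + C2*x)*exp(-x).
For the particular solution try u_p = A0 + A1*x. Substituting and matching coefficients of each power of x gives A0 = 5, A1 = -1, so u_p = 5 - x.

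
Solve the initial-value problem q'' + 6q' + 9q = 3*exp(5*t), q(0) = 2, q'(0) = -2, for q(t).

Characteristic equation r² + 6r + 9 = 0 has discriminant (6)² - 4·(9) = 0, so r = -3 is a repeated root.
Hence q_h = (C1 + C2*t)*exp(-3*t).
Try q_p = A*exp(5*t). Substituting into the equation and dividing by exp(5*t) gives A = 3/64, so q_p = 3*exp(5*t)/64.
General solution: q = 3*exp(5*t)/64 + C1*exp(-3*t) + C2*t*exp(-3*t).
Apply the initial conditions: q(0) = 3/64 + C1 = 2 and q'(0) = 15/64 + C2 - 3*C1 = -2. Solving gives C1 = 125/64, C2 = 29/8.

q = 3*exp(5*t)/64 + 125*exp(-3*t)/64 + 29*t*exp(-3*t)/8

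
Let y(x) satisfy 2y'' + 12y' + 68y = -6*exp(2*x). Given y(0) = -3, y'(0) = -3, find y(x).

y = -3*exp(2*x)/50 - 147*cos(5*x)*exp(-3*x)/50 - 117*exp(-3*x)*sin(5*x)/50

Divide through by 2: y'' + 6y' + 34y = -3*exp(2*x).
Characteristic equation r² + 6r + 34 = 0 has discriminant (6)² - 4·(34) = -100 < 0, so r = -3 ± 5i.
Hence y_h = C1*cos(5*x)*exp(-3*x) + C2*exp(-3*x)*sin(5*x).
Try y_p = A*exp(2*x). Substituting into the equation and dividing by exp(2*x) gives A = -3/50, so y_p = -3*exp(2*x)/50.
General solution: y = -3*exp(2*x)/50 + C1*cos(5*x)*exp(-3*x) + C2*exp(-3*x)*sin(5*x).
Apply the initial conditions: y(0) = -3/50 + C1 = -3 and y'(0) = -3/25 - 3*C1 + 5*C2 = -3. Solving gives C1 = -147/50, C2 = -117/50.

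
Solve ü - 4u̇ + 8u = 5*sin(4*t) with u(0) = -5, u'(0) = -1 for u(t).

u = -sin(4*t)/8 + cos(4*t)/4 + 5*exp(2*t)*sin(2*t) - 21*cos(2*t)*exp(2*t)/4

Characteristic equation r² - 4r + 8 = 0 has discriminant (-4)² - 4·(8) = -16 < 0, so r = 2 ± 2i.
Hence u_h = C1*cos(2*t)*exp(2*t) + C2*exp(2*t)*sin(2*t).
Try u_p = A*cos(4*t) + B*sin(4*t). Substituting and equating the coefficients of cos(4t) and sin(4t) gives A = 1/4, B = -1/8, so u_p = -sin(4*t)/8 + cos(4*t)/4.
General solution: u = -sin(4*t)/8 + cos(4*t)/4 + C1*cos(2*t)*exp(2*t) + C2*exp(2*t)*sin(2*t).
Apply the initial conditions: u(0) = 1/4 + C1 = -5 and u'(0) = -1/2 + 2*C1 + 2*C2 = -1. Solving gives C1 = -21/4, C2 = 5.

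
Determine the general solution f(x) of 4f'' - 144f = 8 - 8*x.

f = -1/18 + x/18 + C1*exp(-6*x) + C2*exp(6*x)

Divide through by 4: f'' - 36f = 2 - 2*x.
Characteristic equation r² - 36 = 0 factors as (r + 6)(r - 6) = 0, so r = -6, 6.
Hence f_h = C1*exp(-6*x) + C2*exp(6*x).
For the particular solution try f_p = A0 + A1*x. Substituting and matching coefficients of each power of x gives A0 = -1/18, A1 = 1/18, so f_p = -1/18 + x/18.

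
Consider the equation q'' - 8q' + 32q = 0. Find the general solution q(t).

Characteristic equation r² - 8r + 32 = 0 has discriminant (-8)² - 4·(32) = -64 < 0, so r = 4 ± 4i.
Hence q_h = C1*cos(4*t)*exp(4*t) + C2*exp(4*t)*sin(4*t).

q = C1*cos(4*t)*exp(4*t) + C2*exp(4*t)*sin(4*t)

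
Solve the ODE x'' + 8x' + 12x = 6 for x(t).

x = 1/2 + C1*exp(-6*t) + C2*exp(-2*t)

Characteristic equation r² + 8r + 12 = 0 factors as (r + 6)(r + 2) = 0, so r = -6, -2.
Hence x_h = C1*exp(-6*t) + C2*exp(-2*t).
For the particular solution try x_p = A0. Substituting and matching coefficients of each power of t gives A0 = 1/2, so x_p = 1/2.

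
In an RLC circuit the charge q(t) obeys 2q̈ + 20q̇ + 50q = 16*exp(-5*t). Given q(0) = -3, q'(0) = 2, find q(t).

Divide through by 2: q'' + 10q' + 25q = 8*exp(-5*t).
Characteristic equation r² + 10r + 25 = 0 has discriminant (10)² - 4·(25) = 0, so r = -5 is a repeated root.
Hence q_h = (C1 + C2*t)*exp(-5*t).
Since exp(-5*t) solves the homogeneous equation (r = -5 is a root of multiplicity 2), multiply the trial by t^2. Try q_p = A*t^2*exp(-5*t). Substituting into the equation and dividing by exp(-5*t) gives A = 4, so q_p = 4*t^2*exp(-5*t).
General solution: q = C1*exp(-5*t) + 4*t^2*exp(-5*t) + C2*t*exp(-5*t).
Apply the initial conditions: q(0) = C1 = -3 and q'(0) = C2 - 5*C1 = 2. Solving gives C1 = -3, C2 = -13.

q = -3*exp(-5*t) - 13*t*exp(-5*t) + 4*t**2*exp(-5*t)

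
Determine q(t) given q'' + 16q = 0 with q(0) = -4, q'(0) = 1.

Characteristic equation r² + 16 = 0 has discriminant (0)² - 4·(16) = -64 < 0, so r = ± 4i.
Hence q_h = C1*cos(4*t) + C2*sin(4*t).
Apply the initial conditions: q(0) = C1 = -4 and q'(0) = 4*C2 = 1. Solving gives C1 = -4, C2 = 1/4.

q = -4*cos(4*t) + sin(4*t)/4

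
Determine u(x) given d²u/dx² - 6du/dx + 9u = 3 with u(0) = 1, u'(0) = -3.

Characteristic equation r² - 6r + 9 = 0 has discriminant (-6)² - 4·(9) = 0, so r = 3 is a repeated root.
Hence u_h = (C1 + C2*x)*exp(3*x).
For the particular solution try u_p = A0. Substituting and matching coefficients of each power of x gives A0 = 1/3, so u_p = 1/3.
General solution: u = 1/3 + C1*exp(3*x) + C2*x*exp(3*x).
Apply the initial conditions: u(0) = 1/3 + C1 = 1 and u'(0) = C2 + 3*C1 = -3. Solving gives C1 = 2/3, C2 = -5.

u = 1/3 + 2*exp(3*x)/3 - 5*x*exp(3*x)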